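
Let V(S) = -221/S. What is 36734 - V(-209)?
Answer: 7677185/209 ≈ 36733.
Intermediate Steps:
36734 - V(-209) = 36734 - (-221)/(-209) = 36734 - (-221)*(-1)/209 = 36734 - 1*221/209 = 36734 - 221/209 = 7677185/209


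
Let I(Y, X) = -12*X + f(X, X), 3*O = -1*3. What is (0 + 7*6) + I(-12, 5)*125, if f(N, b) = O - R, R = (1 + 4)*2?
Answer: -8833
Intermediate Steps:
O = -1 (O = (-1*3)/3 = (⅓)*(-3) = -1)
R = 10 (R = 5*2 = 10)
f(N, b) = -11 (f(N, b) = -1 - 1*10 = -1 - 10 = -11)
I(Y, X) = -11 - 12*X (I(Y, X) = -12*X - 11 = -11 - 12*X)
(0 + 7*6) + I(-12, 5)*125 = (0 + 7*6) + (-11 - 12*5)*125 = (0 + 42) + (-11 - 60)*125 = 42 - 71*125 = 42 - 8875 = -8833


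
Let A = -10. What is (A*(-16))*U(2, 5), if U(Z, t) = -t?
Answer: -800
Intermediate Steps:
(A*(-16))*U(2, 5) = (-10*(-16))*(-1*5) = 160*(-5) = -800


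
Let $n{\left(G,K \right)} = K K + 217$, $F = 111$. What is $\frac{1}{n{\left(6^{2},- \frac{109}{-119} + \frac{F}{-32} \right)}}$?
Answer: $\frac{14500864}{3241185329} \approx 0.0044739$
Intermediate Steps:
$n{\left(G,K \right)} = 217 + K^{2}$ ($n{\left(G,K \right)} = K^{2} + 217 = 217 + K^{2}$)
$\frac{1}{n{\left(6^{2},- \frac{109}{-119} + \frac{F}{-32} \right)}} = \frac{1}{217 + \left(- \frac{109}{-119} + \frac{111}{-32}\right)^{2}} = \frac{1}{217 + \left(\left(-109\right) \left(- \frac{1}{119}\right) + 111 \left(- \frac{1}{32}\right)\right)^{2}} = \frac{1}{217 + \left(\frac{109}{119} - \frac{111}{32}\right)^{2}} = \frac{1}{217 + \left(- \frac{9721}{3808}\right)^{2}} = \frac{1}{217 + \frac{94497841}{14500864}} = \frac{1}{\frac{3241185329}{14500864}} = \frac{14500864}{3241185329}$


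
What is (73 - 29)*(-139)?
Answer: -6116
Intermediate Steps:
(73 - 29)*(-139) = 44*(-139) = -6116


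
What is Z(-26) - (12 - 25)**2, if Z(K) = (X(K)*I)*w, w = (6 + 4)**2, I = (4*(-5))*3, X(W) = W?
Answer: 155831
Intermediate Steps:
I = -60 (I = -20*3 = -60)
w = 100 (w = 10**2 = 100)
Z(K) = -6000*K (Z(K) = (K*(-60))*100 = -60*K*100 = -6000*K)
Z(-26) - (12 - 25)**2 = -6000*(-26) - (12 - 25)**2 = 156000 - 1*(-13)**2 = 156000 - 1*169 = 156000 - 169 = 155831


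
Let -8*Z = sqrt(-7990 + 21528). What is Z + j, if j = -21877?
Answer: -21877 - sqrt(13538)/8 ≈ -21892.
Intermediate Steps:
Z = -sqrt(13538)/8 (Z = -sqrt(-7990 + 21528)/8 = -sqrt(13538)/8 ≈ -14.544)
Z + j = -sqrt(13538)/8 - 21877 = -21877 - sqrt(13538)/8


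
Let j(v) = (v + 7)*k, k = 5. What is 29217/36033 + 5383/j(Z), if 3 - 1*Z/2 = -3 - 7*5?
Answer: 68989068/5344895 ≈ 12.907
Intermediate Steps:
Z = 82 (Z = 6 - 2*(-3 - 7*5) = 6 - 2*(-3 - 35) = 6 - 2*(-38) = 6 + 76 = 82)
j(v) = 35 + 5*v (j(v) = (v + 7)*5 = (7 + v)*5 = 35 + 5*v)
29217/36033 + 5383/j(Z) = 29217/36033 + 5383/(35 + 5*82) = 29217*(1/36033) + 5383/(35 + 410) = 9739/12011 + 5383/445 = 68989068/5344895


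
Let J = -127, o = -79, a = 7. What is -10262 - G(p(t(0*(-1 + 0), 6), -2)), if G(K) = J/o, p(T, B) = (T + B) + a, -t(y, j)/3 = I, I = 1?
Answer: -810825/79 ≈ -10264.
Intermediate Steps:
t(y, j) = -3 (t(y, j) = -3*1 = -3)
p(T, B) = 7 + B + T (p(T, B) = (T + B) + 7 = (B + T) + 7 = 7 + B + T)
G(K) = 127/79 (G(K) = -127/(-79) = -127*(-1/79) = 127/79)
-10262 - G(p(t(0*(-1 + 0), 6), -2)) = -10262 - 1*127/79 = -10262 - 127/79 = -810825/79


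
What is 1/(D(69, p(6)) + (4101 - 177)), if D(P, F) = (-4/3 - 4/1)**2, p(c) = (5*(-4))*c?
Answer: 9/35572 ≈ 0.00025301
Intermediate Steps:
p(c) = -20*c
D(P, F) = 256/9 (D(P, F) = (-4*1/3 - 4*1)**2 = (-4/3 - 4)**2 = (-16/3)**2 = 256/9)
1/(D(69, p(6)) + (4101 - 177)) = 1/(256/9 + (4101 - 177)) = 1/(256/9 + 3924) = 1/(35572/9) = 9/35572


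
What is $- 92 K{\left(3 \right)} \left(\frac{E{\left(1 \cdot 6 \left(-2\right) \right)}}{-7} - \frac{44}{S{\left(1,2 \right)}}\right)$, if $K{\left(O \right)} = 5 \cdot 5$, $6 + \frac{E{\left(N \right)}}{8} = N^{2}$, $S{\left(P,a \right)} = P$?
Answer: $\frac{3247600}{7} \approx 4.6394 \cdot 10^{5}$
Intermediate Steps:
$E{\left(N \right)} = -48 + 8 N^{2}$
$K{\left(O \right)} = 25$
$- 92 K{\left(3 \right)} \left(\frac{E{\left(1 \cdot 6 \left(-2\right) \right)}}{-7} - \frac{44}{S{\left(1,2 \right)}}\right) = \left(-92\right) 25 \left(\frac{-48 + 8 \left(1 \cdot 6 \left(-2\right)\right)^{2}}{-7} - \frac{44}{1}\right) = - 2300 \left(\left(-48 + 8 \left(6 \left(-2\right)\right)^{2}\right) \left(- \frac{1}{7}\right) - 44\right) = - 2300 \left(\left(-48 + 8 \left(-12\right)^{2}\right) \left(- \frac{1}{7}\right) - 44\right) = - 2300 \left(\left(-48 + 8 \cdot 144\right) \left(- \frac{1}{7}\right) - 44\right) = - 2300 \left(\left(-48 + 1152\right) \left(- \frac{1}{7}\right) - 44\right) = - 2300 \left(1104 \left(- \frac{1}{7}\right) - 44\right) = - 2300 \left(- \frac{1104}{7} - 44\right) = \left(-2300\right) \left(- \frac{1412}{7}\right) = \frac{3247600}{7}$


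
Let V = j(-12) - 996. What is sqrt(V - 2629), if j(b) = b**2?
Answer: 59*I ≈ 59.0*I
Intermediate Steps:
V = -852 (V = (-12)**2 - 996 = 144 - 996 = -852)
sqrt(V - 2629) = sqrt(-852 - 2629) = sqrt(-3481) = 59*I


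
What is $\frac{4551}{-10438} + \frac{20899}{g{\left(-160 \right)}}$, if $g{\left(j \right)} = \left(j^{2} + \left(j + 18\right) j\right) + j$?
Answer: $- \frac{516199}{251347040} \approx -0.0020537$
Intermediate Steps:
$g{\left(j \right)} = j + j^{2} + j \left(18 + j\right)$ ($g{\left(j \right)} = \left(j^{2} + \left(18 + j\right) j\right) + j = \left(j^{2} + j \left(18 + j\right)\right) + j = j + j^{2} + j \left(18 + j\right)$)
$\frac{4551}{-10438} + \frac{20899}{g{\left(-160 \right)}} = \frac{4551}{-10438} + \frac{20899}{\left(-160\right) \left(19 + 2 \left(-160\right)\right)} = 4551 \left(- \frac{1}{10438}\right) + \frac{20899}{\left(-160\right) \left(19 - 320\right)} = - \frac{4551}{10438} + \frac{20899}{\left(-160\right) \left(-301\right)} = - \frac{4551}{10438} + \frac{20899}{48160} = - \frac{516199}{251347040}$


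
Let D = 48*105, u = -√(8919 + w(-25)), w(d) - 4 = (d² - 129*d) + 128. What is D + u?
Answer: 5040 - √12901 ≈ 4926.4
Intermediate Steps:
w(d) = 132 + d² - 129*d (w(d) = 4 + ((d² - 129*d) + 128) = 4 + (128 + d² - 129*d) = 132 + d² - 129*d)
u = -√12901 (u = -√(8919 + (132 + (-25)² - 129*(-25))) = -√(8919 + (132 + 625 + 3225)) = -√(8919 + 3982) = -√12901 ≈ -113.58)
D = 5040
D + u = 5040 - √12901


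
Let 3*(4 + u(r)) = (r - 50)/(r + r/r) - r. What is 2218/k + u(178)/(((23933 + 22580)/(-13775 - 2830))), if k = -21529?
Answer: 4019014589944/179246729483 ≈ 22.422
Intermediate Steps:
u(r) = -4 - r/3 + (-50 + r)/(3*(1 + r)) (u(r) = -4 + ((r - 50)/(r + r/r) - r)/3 = -4 + ((-50 + r)/(r + 1) - r)/3 = -4 + ((-50 + r)/(1 + r) - r)/3 = -4 + (-r + (-50 + r)/(1 + r))/3 = -4 + (-r/3 + (-50 + r)/(3*(1 + r))) = -4 - r/3 + (-50 + r)/(3*(1 + r)))
2218/k + u(178)/(((23933 + 22580)/(-13775 - 2830))) = 2218/(-21529) + ((-62 - 1*178² - 12*178)/(3*(1 + 178)))/(((23933 + 22580)/(-13775 - 2830))) = 2218*(-1/21529) + ((⅓)*(-62 - 1*31684 - 2136)/179)/((46513/(-16605))) = -2218/21529 + ((⅓)*(1/179)*(-62 - 31684 - 2136))/((46513*(-1/16605))) = -2218/21529 + ((⅓)*(1/179)*(-33882))/(-46513/16605) = -2218/21529 - 11294/179*(-16605/46513) = -2218/21529 + 187536870/8325827 = 4019014589944/179246729483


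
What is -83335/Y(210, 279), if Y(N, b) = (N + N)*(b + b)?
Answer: -2381/6696 ≈ -0.35559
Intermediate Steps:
Y(N, b) = 4*N*b (Y(N, b) = (2*N)*(2*b) = 4*N*b)
-83335/Y(210, 279) = -83335/(4*210*279) = -83335/234360 = -83335*1/234360 = -2381/6696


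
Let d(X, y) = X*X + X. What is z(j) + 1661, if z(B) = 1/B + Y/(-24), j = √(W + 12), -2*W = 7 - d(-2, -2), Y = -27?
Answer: 13297/8 + √38/19 ≈ 1662.4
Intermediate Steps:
d(X, y) = X + X² (d(X, y) = X² + X = X + X²)
W = -5/2 (W = -(7 - (-2)*(1 - 2))/2 = -(7 - (-2)*(-1))/2 = -(7 - 1*2)/2 = -(7 - 2)/2 = -½*5 = -5/2 ≈ -2.5000)
j = √38/2 (j = √(-5/2 + 12) = √(19/2) = √38/2 ≈ 3.0822)
z(B) = 9/8 + 1/B (z(B) = 1/B - 27/(-24) = 1/B - 27*(-1/24) = 1/B + 9/8 = 9/8 + 1/B)
z(j) + 1661 = (9/8 + 1/(√38/2)) + 1661 = (9/8 + √38/19) + 1661 = 13297/8 + √38/19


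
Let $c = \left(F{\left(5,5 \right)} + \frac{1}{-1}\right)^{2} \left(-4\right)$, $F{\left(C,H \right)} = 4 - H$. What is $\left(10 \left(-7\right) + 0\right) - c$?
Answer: $-54$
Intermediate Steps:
$c = -16$ ($c = \left(\left(4 - 5\right) + \frac{1}{-1}\right)^{2} \left(-4\right) = \left(\left(4 - 5\right) - 1\right)^{2} \left(-4\right) = \left(-1 - 1\right)^{2} \left(-4\right) = \left(-2\right)^{2} \left(-4\right) = 4 \left(-4\right) = -16$)
$\left(10 \left(-7\right) + 0\right) - c = \left(10 \left(-7\right) + 0\right) - -16 = \left(-70 + 0\right) + 16 = -70 + 16 = -54$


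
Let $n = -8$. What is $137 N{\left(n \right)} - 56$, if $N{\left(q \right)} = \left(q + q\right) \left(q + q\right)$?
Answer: $35016$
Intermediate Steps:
$N{\left(q \right)} = 4 q^{2}$ ($N{\left(q \right)} = 2 q 2 q = 4 q^{2}$)
$137 N{\left(n \right)} - 56 = 137 \cdot 4 \left(-8\right)^{2} - 56 = 137 \cdot 4 \cdot 64 - 56 = 137 \cdot 256 - 56 = 35072 - 56 = 35016$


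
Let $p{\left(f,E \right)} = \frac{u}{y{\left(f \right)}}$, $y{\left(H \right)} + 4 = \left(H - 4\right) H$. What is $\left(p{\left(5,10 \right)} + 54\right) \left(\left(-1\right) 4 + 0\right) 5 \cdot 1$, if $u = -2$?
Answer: $-1040$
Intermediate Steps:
$y{\left(H \right)} = -4 + H \left(-4 + H\right)$ ($y{\left(H \right)} = -4 + \left(H - 4\right) H = -4 + \left(-4 + H\right) H = -4 + H \left(-4 + H\right)$)
$p{\left(f,E \right)} = - \frac{2}{-4 + f^{2} - 4 f}$
$\left(p{\left(5,10 \right)} + 54\right) \left(\left(-1\right) 4 + 0\right) 5 \cdot 1 = \left(\frac{2}{4 - 5^{2} + 4 \cdot 5} + 54\right) \left(\left(-1\right) 4 + 0\right) 5 \cdot 1 = \left(\frac{2}{4 - 25 + 20} + 54\right) \left(-4 + 0\right) 5 \cdot 1 = \left(\frac{2}{4 - 25 + 20} + 54\right) \left(-4\right) 5 \cdot 1 = \left(\frac{2}{-1} + 54\right) \left(\left(-20\right) 1\right) = \left(2 \left(-1\right) + 54\right) \left(-20\right) = \left(-2 + 54\right) \left(-20\right) = 52 \left(-20\right) = -1040$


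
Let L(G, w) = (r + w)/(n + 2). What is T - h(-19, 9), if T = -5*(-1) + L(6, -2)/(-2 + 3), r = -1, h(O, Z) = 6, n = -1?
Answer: -4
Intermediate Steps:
L(G, w) = -1 + w (L(G, w) = (-1 + w)/(-1 + 2) = (-1 + w)/1 = (-1 + w)*1 = -1 + w)
T = 2 (T = -5*(-1) + (-1 - 2)/(-2 + 3) = 5 - 3/1 = 5 - 3*1 = 5 - 3 = 2)
T - h(-19, 9) = 2 - 1*6 = 2 - 6 = -4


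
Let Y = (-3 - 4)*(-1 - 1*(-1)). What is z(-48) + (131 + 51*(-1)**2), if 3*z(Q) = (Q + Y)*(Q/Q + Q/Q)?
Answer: 150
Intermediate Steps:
Y = 0 (Y = -7*(-1 + 1) = -7*0 = 0)
z(Q) = 2*Q/3 (z(Q) = ((Q + 0)*(Q/Q + Q/Q))/3 = (Q*(1 + 1))/3 = (Q*2)/3 = (2*Q)/3 = 2*Q/3)
z(-48) + (131 + 51*(-1)**2) = (2/3)*(-48) + (131 + 51*(-1)**2) = -32 + (131 + 51*1) = -32 + (131 + 51) = -32 + 182 = 150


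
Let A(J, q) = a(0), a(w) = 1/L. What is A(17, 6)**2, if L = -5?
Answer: 1/25 ≈ 0.040000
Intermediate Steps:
a(w) = -1/5 (a(w) = 1/(-5) = 1*(-1/5) = -1/5)
A(J, q) = -1/5
A(17, 6)**2 = (-1/5)**2 = 1/25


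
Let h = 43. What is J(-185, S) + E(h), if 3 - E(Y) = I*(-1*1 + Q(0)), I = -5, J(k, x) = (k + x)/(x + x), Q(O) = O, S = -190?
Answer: -77/76 ≈ -1.0132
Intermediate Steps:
J(k, x) = (k + x)/(2*x) (J(k, x) = (k + x)/((2*x)) = (k + x)*(1/(2*x)) = (k + x)/(2*x))
E(Y) = -2 (E(Y) = 3 - (-5)*(-1*1 + 0) = 3 - (-5)*(-1 + 0) = 3 - (-5)*(-1) = 3 - 1*5 = 3 - 5 = -2)
J(-185, S) + E(h) = (½)*(-185 - 190)/(-190) - 2 = (½)*(-1/190)*(-375) - 2 = 75/76 - 2 = -77/76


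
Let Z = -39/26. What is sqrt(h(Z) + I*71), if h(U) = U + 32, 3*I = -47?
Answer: I*sqrt(38946)/6 ≈ 32.891*I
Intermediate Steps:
Z = -3/2 (Z = -39*1/26 = -3/2 ≈ -1.5000)
I = -47/3 (I = (1/3)*(-47) = -47/3 ≈ -15.667)
h(U) = 32 + U
sqrt(h(Z) + I*71) = sqrt((32 - 3/2) - 47/3*71) = sqrt(61/2 - 3337/3) = sqrt(-6491/6) = I*sqrt(38946)/6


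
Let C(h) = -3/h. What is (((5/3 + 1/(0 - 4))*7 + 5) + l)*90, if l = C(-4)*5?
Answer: 1680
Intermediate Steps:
l = 15/4 (l = -3/(-4)*5 = -3*(-¼)*5 = (¾)*5 = 15/4 ≈ 3.7500)
(((5/3 + 1/(0 - 4))*7 + 5) + l)*90 = (((5/3 + 1/(0 - 4))*7 + 5) + 15/4)*90 = (((5*(⅓) + 1/(-4))*7 + 5) + 15/4)*90 = (((5/3 + 1*(-¼))*7 + 5) + 15/4)*90 = (((5/3 - ¼)*7 + 5) + 15/4)*90 = (((17/12)*7 + 5) + 15/4)*90 = ((119/12 + 5) + 15/4)*90 = (179/12 + 15/4)*90 = (56/3)*90 = 1680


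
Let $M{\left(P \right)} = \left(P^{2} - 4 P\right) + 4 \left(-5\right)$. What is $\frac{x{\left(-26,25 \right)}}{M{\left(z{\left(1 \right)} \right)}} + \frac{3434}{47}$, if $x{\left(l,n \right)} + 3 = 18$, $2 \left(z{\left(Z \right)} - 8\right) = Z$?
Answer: $\frac{253502}{3431} \approx 73.886$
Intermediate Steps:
$z{\left(Z \right)} = 8 + \frac{Z}{2}$
$x{\left(l,n \right)} = 15$ ($x{\left(l,n \right)} = -3 + 18 = 15$)
$M{\left(P \right)} = -20 + P^{2} - 4 P$ ($M{\left(P \right)} = \left(P^{2} - 4 P\right) - 20 = -20 + P^{2} - 4 P$)
$\frac{x{\left(-26,25 \right)}}{M{\left(z{\left(1 \right)} \right)}} + \frac{3434}{47} = \frac{15}{-20 + \left(8 + \frac{1}{2} \cdot 1\right)^{2} - 4 \left(8 + \frac{1}{2} \cdot 1\right)} + \frac{3434}{47} = \frac{15}{-20 + \left(8 + \frac{1}{2}\right)^{2} - 4 \left(8 + \frac{1}{2}\right)} + 3434 \cdot \frac{1}{47} = \frac{15}{-20 + \left(\frac{17}{2}\right)^{2} - 34} + \frac{3434}{47} = \frac{15}{-20 + \frac{289}{4} - 34} + \frac{3434}{47} = \frac{15}{\frac{73}{4}} + \frac{3434}{47} = 15 \cdot \frac{4}{73} + \frac{3434}{47} = \frac{60}{73} + \frac{3434}{47} = \frac{253502}{3431}$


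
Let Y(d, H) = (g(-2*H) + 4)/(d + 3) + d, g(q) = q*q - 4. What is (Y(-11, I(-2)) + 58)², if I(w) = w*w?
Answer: 1521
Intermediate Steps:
I(w) = w²
g(q) = -4 + q² (g(q) = q² - 4 = -4 + q²)
Y(d, H) = d + 4*H²/(3 + d) (Y(d, H) = ((-4 + (-2*H)²) + 4)/(d + 3) + d = ((-4 + 4*H²) + 4)/(3 + d) + d = (4*H²)/(3 + d) + d = 4*H²/(3 + d) + d = d + 4*H²/(3 + d))
(Y(-11, I(-2)) + 58)² = (((-11)² + 3*(-11) + 4*((-2)²)²)/(3 - 11) + 58)² = ((121 - 33 + 4*4²)/(-8) + 58)² = (-(121 - 33 + 4*16)/8 + 58)² = (-(121 - 33 + 64)/8 + 58)² = (-⅛*152 + 58)² = (-19 + 58)² = 39² = 1521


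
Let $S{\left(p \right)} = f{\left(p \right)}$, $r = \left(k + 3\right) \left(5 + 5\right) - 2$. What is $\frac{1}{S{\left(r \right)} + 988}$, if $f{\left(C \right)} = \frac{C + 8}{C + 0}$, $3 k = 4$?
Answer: $\frac{31}{30665} \approx 0.0010109$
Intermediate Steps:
$k = \frac{4}{3}$ ($k = \frac{1}{3} \cdot 4 = \frac{4}{3} \approx 1.3333$)
$f{\left(C \right)} = \frac{8 + C}{C}$
$r = \frac{124}{3}$ ($r = \left(\frac{4}{3} + 3\right) \left(5 + 5\right) - 2 = \frac{13}{3} \cdot 10 - 2 = \frac{130}{3} - 2 = \frac{124}{3} \approx 41.333$)
$S{\left(p \right)} = \frac{8 + p}{p}$
$\frac{1}{S{\left(r \right)} + 988} = \frac{1}{\frac{8 + \frac{124}{3}}{\frac{124}{3}} + 988} = \frac{1}{\frac{3}{124} \cdot \frac{148}{3} + 988} = \frac{1}{\frac{37}{31} + 988} = \frac{1}{\frac{30665}{31}} = \frac{31}{30665}$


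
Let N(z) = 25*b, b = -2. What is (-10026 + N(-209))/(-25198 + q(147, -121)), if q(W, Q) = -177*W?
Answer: 10076/51217 ≈ 0.19673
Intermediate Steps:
N(z) = -50 (N(z) = 25*(-2) = -50)
(-10026 + N(-209))/(-25198 + q(147, -121)) = (-10026 - 50)/(-25198 - 177*147) = -10076/(-25198 - 26019) = -10076/(-51217) = -10076*(-1/51217) = 10076/51217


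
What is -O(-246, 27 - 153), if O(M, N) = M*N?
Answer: -30996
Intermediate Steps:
-O(-246, 27 - 153) = -(-246)*(27 - 153) = -(-246)*(-126) = -1*30996 = -30996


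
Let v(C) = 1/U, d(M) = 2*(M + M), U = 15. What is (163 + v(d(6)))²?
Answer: 5982916/225 ≈ 26591.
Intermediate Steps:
d(M) = 4*M (d(M) = 2*(2*M) = 4*M)
v(C) = 1/15
(163 + v(d(6)))² = (163 + 1/15)² = (2446/15)² = 5982916/225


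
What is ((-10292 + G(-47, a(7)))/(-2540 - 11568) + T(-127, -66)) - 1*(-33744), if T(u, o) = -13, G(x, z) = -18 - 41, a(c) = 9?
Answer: 475887299/14108 ≈ 33732.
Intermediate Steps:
G(x, z) = -59
((-10292 + G(-47, a(7)))/(-2540 - 11568) + T(-127, -66)) - 1*(-33744) = ((-10292 - 59)/(-2540 - 11568) - 13) - 1*(-33744) = (-10351/(-14108) - 13) + 33744 = (-10351*(-1/14108) - 13) + 33744 = (10351/14108 - 13) + 33744 = -173053/14108 + 33744 = 475887299/14108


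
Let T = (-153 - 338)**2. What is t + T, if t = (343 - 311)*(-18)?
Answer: 240505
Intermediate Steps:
T = 241081 (T = (-491)**2 = 241081)
t = -576 (t = 32*(-18) = -576)
t + T = -576 + 241081 = 240505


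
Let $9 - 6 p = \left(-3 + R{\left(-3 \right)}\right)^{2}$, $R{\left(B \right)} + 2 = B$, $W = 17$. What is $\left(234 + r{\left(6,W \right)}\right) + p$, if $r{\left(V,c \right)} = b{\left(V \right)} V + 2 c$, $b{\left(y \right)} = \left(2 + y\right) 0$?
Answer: $\frac{1553}{6} \approx 258.83$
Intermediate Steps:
$R{\left(B \right)} = -2 + B$
$b{\left(y \right)} = 0$
$p = - \frac{55}{6}$ ($p = \frac{3}{2} - \frac{\left(-3 - 5\right)^{2}}{6} = \frac{3}{2} - \frac{\left(-8\right)^{2}}{6} = \frac{3}{2} - \frac{32}{3} = - \frac{55}{6} \approx -9.1667$)
$r{\left(V,c \right)} = 2 c$ ($r{\left(V,c \right)} = 0 V + 2 c = 0 + 2 c = 2 c$)
$\left(234 + r{\left(6,W \right)}\right) + p = \left(234 + 2 \cdot 17\right) - \frac{55}{6} = \left(234 + 34\right) - \frac{55}{6} = 268 - \frac{55}{6} = \frac{1553}{6}$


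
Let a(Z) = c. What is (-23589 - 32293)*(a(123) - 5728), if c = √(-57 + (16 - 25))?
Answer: 320092096 - 55882*I*√66 ≈ 3.2009e+8 - 4.5399e+5*I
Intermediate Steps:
c = I*√66 (c = √(-57 - 9) = √(-66) = I*√66 ≈ 8.124*I)
a(Z) = I*√66
(-23589 - 32293)*(a(123) - 5728) = (-23589 - 32293)*(I*√66 - 5728) = -55882*(-5728 + I*√66) = 320092096 - 55882*I*√66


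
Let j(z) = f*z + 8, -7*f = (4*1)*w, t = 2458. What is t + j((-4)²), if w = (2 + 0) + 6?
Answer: 16750/7 ≈ 2392.9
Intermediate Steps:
w = 8 (w = 2 + 6 = 8)
f = -32/7 (f = -4*1*8/7 = -4*8/7 = -⅐*32 = -32/7 ≈ -4.5714)
j(z) = 8 - 32*z/7 (j(z) = -32*z/7 + 8 = 8 - 32*z/7)
t + j((-4)²) = 2458 + (8 - 32/7*(-4)²) = 2458 + (8 - 32/7*16) = 2458 + (8 - 512/7) = 2458 - 456/7 = 16750/7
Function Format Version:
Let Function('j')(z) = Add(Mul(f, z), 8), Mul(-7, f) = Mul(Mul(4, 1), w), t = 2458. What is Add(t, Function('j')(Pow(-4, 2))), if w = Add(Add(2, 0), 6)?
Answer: Rational(16750, 7) ≈ 2392.9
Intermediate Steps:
w = 8 (w = Add(2, 6) = 8)
f = Rational(-32, 7) (f = Mul(Rational(-1, 7), Mul(Mul(4, 1), 8)) = Mul(Rational(-1, 7), Mul(4, 8)) = Mul(Rational(-1, 7), 32) = Rational(-32, 7) ≈ -4.5714)
Function('j')(z) = Add(8, Mul(Rational(-32, 7), z)) (Function('j')(z) = Add(Mul(Rational(-32, 7), z), 8) = Add(8, Mul(Rational(-32, 7), z)))
Add(t, Function('j')(Pow(-4, 2))) = Add(2458, Add(8, Mul(Rational(-32, 7), Pow(-4, 2)))) = Add(2458, Add(8, Mul(Rational(-32, 7), 16))) = Add(2458, Add(8, Rational(-512, 7))) = Add(2458, Rational(-456, 7)) = Rational(16750, 7)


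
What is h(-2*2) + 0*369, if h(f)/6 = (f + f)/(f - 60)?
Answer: ¾ ≈ 0.75000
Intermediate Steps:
h(f) = 12*f/(-60 + f) (h(f) = 6*((f + f)/(f - 60)) = 6*((2*f)/(-60 + f)) = 6*(2*f/(-60 + f)) = 12*f/(-60 + f))
h(-2*2) + 0*369 = 12*(-2*2)/(-60 - 2*2) + 0*369 = 12*(-4)/(-60 - 4) + 0 = 12*(-4)/(-64) + 0 = 12*(-4)*(-1/64) + 0 = ¾ + 0 = ¾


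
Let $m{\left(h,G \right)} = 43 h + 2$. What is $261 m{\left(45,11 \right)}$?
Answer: $505557$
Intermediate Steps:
$m{\left(h,G \right)} = 2 + 43 h$
$261 m{\left(45,11 \right)} = 261 \left(2 + 43 \cdot 45\right) = 261 \left(2 + 1935\right) = 261 \cdot 1937 = 505557$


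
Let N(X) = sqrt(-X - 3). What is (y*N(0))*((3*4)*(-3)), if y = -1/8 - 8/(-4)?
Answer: -135*I*sqrt(3)/2 ≈ -116.91*I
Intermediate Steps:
y = 15/8 (y = -1*1/8 - 8*(-1/4) = -1/8 + 2 = 15/8 ≈ 1.8750)
N(X) = sqrt(-3 - X)
(y*N(0))*((3*4)*(-3)) = (15*sqrt(-3 - 1*0)/8)*((3*4)*(-3)) = (15*sqrt(-3 + 0)/8)*(12*(-3)) = (15*sqrt(-3)/8)*(-36) = (15*(I*sqrt(3))/8)*(-36) = (15*I*sqrt(3)/8)*(-36) = -135*I*sqrt(3)/2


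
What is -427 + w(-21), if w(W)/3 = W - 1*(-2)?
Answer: -484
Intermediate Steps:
w(W) = 6 + 3*W (w(W) = 3*(W - 1*(-2)) = 3*(W + 2) = 3*(2 + W) = 6 + 3*W)
-427 + w(-21) = -427 + (6 + 3*(-21)) = -427 + (6 - 63) = -427 - 57 = -484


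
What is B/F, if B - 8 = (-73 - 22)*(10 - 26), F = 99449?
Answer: 1528/99449 ≈ 0.015365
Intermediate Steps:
B = 1528 (B = 8 + (-73 - 22)*(10 - 26) = 8 - 95*(-16) = 8 + 1520 = 1528)
B/F = 1528/99449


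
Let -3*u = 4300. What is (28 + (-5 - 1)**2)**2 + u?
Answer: 7988/3 ≈ 2662.7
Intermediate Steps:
u = -4300/3 (u = -1/3*4300 = -4300/3 ≈ -1433.3)
(28 + (-5 - 1)**2)**2 + u = (28 + (-5 - 1)**2)**2 - 4300/3 = (28 + (-6)**2)**2 - 4300/3 = (28 + 36)**2 - 4300/3 = 64**2 - 4300/3 = 4096 - 4300/3 = 7988/3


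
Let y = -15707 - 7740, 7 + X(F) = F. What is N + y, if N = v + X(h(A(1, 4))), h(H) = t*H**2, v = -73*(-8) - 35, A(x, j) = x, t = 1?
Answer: -22904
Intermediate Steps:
v = 549 (v = 584 - 35 = 549)
h(H) = H**2 (h(H) = 1*H**2 = H**2)
X(F) = -7 + F
N = 543 (N = 549 + (-7 + 1**2) = 549 + (-7 + 1) = 549 - 6 = 543)
y = -23447
N + y = 543 - 23447 = -22904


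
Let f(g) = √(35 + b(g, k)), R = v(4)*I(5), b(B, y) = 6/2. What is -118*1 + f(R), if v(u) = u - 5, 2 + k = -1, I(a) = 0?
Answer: -118 + √38 ≈ -111.84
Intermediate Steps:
k = -3 (k = -2 - 1 = -3)
v(u) = -5 + u
b(B, y) = 3 (b(B, y) = 6*(½) = 3)
R = 0 (R = (-5 + 4)*0 = -1*0 = 0)
f(g) = √38 (f(g) = √(35 + 3) = √38)
-118*1 + f(R) = -118*1 + √38 = -118 + √38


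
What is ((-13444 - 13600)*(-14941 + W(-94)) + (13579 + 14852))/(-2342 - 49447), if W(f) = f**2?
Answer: -55044017/17263 ≈ -3188.6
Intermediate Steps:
((-13444 - 13600)*(-14941 + W(-94)) + (13579 + 14852))/(-2342 - 49447) = ((-13444 - 13600)*(-14941 + (-94)**2) + (13579 + 14852))/(-2342 - 49447) = (-27044*(-14941 + 8836) + 28431)/(-51789) = (-27044*(-6105) + 28431)*(-1/51789) = (165103620 + 28431)*(-1/51789) = 165132051*(-1/51789) = -55044017/17263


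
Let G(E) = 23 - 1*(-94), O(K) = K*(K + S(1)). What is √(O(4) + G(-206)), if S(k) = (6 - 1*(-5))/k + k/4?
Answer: √178 ≈ 13.342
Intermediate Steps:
S(k) = 11/k + k/4 (S(k) = (6 + 5)/k + k*(¼) = 11/k + k/4)
O(K) = K*(45/4 + K) (O(K) = K*(K + (11/1 + (¼)*1)) = K*(K + (11*1 + ¼)) = K*(K + (11 + ¼)) = K*(K + 45/4) = K*(45/4 + K))
G(E) = 117 (G(E) = 23 + 94 = 117)
√(O(4) + G(-206)) = √((¼)*4*(45 + 4*4) + 117) = √((¼)*4*(45 + 16) + 117) = √((¼)*4*61 + 117) = √(61 + 117) = √178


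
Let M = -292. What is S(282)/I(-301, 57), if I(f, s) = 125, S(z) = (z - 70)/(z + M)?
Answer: -106/625 ≈ -0.16960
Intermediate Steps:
S(z) = (-70 + z)/(-292 + z) (S(z) = (z - 70)/(z - 292) = (-70 + z)/(-292 + z))
S(282)/I(-301, 57) = ((-70 + 282)/(-292 + 282))/125 = (212/(-10))*(1/125) = -⅒*212*(1/125) = -106/5*1/125 = -106/625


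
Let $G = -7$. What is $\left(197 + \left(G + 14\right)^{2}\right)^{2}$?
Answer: $60516$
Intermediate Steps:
$\left(197 + \left(G + 14\right)^{2}\right)^{2} = \left(197 + \left(-7 + 14\right)^{2}\right)^{2} = \left(197 + 7^{2}\right)^{2} = \left(197 + 49\right)^{2} = 246^{2} = 60516$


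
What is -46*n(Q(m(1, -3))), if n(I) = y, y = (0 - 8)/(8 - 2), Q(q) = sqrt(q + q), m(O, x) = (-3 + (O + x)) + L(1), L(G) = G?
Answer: 184/3 ≈ 61.333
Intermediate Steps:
m(O, x) = -2 + O + x (m(O, x) = (-3 + (O + x)) + 1 = (-3 + O + x) + 1 = -2 + O + x)
Q(q) = sqrt(2)*sqrt(q) (Q(q) = sqrt(2*q) = sqrt(2)*sqrt(q))
y = -4/3 (y = -8/6 = -8*1/6 = -4/3 ≈ -1.3333)
n(I) = -4/3
-46*n(Q(m(1, -3))) = -46*(-4/3) = 184/3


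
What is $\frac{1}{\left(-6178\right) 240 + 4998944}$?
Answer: $\frac{1}{3516224} \approx 2.844 \cdot 10^{-7}$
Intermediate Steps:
$\frac{1}{\left(-6178\right) 240 + 4998944} = \frac{1}{-1482720 + 4998944} = \frac{1}{3516224}$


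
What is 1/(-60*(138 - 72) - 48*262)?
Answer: -1/16536 ≈ -6.0474e-5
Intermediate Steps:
1/(-60*(138 - 72) - 48*262) = 1/(-60*66 - 12576) = 1/(-3960 - 12576) = 1/(-16536) = -1/16536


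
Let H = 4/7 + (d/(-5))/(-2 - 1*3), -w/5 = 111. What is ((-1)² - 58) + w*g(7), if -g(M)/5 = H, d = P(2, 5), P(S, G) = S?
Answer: 12255/7 ≈ 1750.7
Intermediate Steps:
w = -555 (w = -5*111 = -555)
d = 2
H = 114/175 (H = 4/7 + (2/(-5))/(-2 - 1*3) = 4*(⅐) + (2*(-⅕))/(-2 - 3) = 4/7 - ⅖/(-5) = 4/7 - ⅖*(-⅕) = 4/7 + 2/25 = 114/175 ≈ 0.65143)
g(M) = -114/35 (g(M) = -5*114/175 = -114/35)
((-1)² - 58) + w*g(7) = ((-1)² - 58) - 555*(-114/35) = (1 - 58) + 12654/7 = -57 + 12654/7 = 12255/7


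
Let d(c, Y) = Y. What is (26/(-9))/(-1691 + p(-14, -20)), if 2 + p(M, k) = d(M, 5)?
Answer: 13/7596 ≈ 0.0017114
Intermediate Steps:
p(M, k) = 3 (p(M, k) = -2 + 5 = 3)
(26/(-9))/(-1691 + p(-14, -20)) = (26/(-9))/(-1691 + 3) = (26*(-⅑))/(-1688) = -1/1688*(-26/9) = 13/7596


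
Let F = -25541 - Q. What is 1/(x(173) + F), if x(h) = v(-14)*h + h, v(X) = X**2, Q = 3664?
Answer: 1/4876 ≈ 0.00020509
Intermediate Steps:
F = -29205 (F = -25541 - 1*3664 = -25541 - 3664 = -29205)
x(h) = 197*h (x(h) = (-14)**2*h + h = 196*h + h = 197*h)
1/(x(173) + F) = 1/(197*173 - 29205) = 1/(34081 - 29205) = 1/4876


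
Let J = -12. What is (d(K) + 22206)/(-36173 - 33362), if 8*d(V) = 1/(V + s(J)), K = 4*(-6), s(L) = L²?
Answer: -21317761/66753600 ≈ -0.31935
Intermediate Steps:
K = -24
d(V) = 1/(8*(144 + V)) (d(V) = 1/(8*(V + (-12)²)) = 1/(8*(V + 144)) = 1/(8*(144 + V)))
(d(K) + 22206)/(-36173 - 33362) = (1/(8*(144 - 24)) + 22206)/(-36173 - 33362) = ((⅛)/120 + 22206)/(-69535) = ((⅛)*(1/120) + 22206)*(-1/69535) = (1/960 + 22206)*(-1/69535) = (21317761/960)*(-1/69535) = -21317761/66753600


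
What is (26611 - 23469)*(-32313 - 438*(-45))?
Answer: -39598626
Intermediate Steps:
(26611 - 23469)*(-32313 - 438*(-45)) = 3142*(-32313 + 19710) = 3142*(-12603) = -39598626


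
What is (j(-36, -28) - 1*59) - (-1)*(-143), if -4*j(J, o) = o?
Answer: -195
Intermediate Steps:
j(J, o) = -o/4
(j(-36, -28) - 1*59) - (-1)*(-143) = (-1/4*(-28) - 1*59) - (-1)*(-143) = (7 - 59) - 1*143 = -52 - 143 = -195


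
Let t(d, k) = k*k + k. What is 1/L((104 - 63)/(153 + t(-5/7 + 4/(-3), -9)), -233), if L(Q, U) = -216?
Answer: -1/216 ≈ -0.0046296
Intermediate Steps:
t(d, k) = k + k² (t(d, k) = k² + k = k + k²)
1/L((104 - 63)/(153 + t(-5/7 + 4/(-3), -9)), -233) = 1/(-216) = -1/216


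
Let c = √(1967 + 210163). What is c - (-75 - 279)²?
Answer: -125316 + 3*√23570 ≈ -1.2486e+5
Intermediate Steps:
c = 3*√23570 (c = √212130 = 3*√23570 ≈ 460.58)
c - (-75 - 279)² = 3*√23570 - (-75 - 279)² = 3*√23570 - 1*(-354)² = 3*√23570 - 1*125316 = 3*√23570 - 125316 = -125316 + 3*√23570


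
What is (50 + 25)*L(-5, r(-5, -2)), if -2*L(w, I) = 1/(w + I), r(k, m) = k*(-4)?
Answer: -5/2 ≈ -2.5000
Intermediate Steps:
r(k, m) = -4*k
L(w, I) = -1/(2*(I + w)) (L(w, I) = -1/(2*(w + I)) = -1/(2*(I + w)))
(50 + 25)*L(-5, r(-5, -2)) = (50 + 25)*(-1/(2*(-4*(-5)) + 2*(-5))) = 75*(-1/(2*20 - 10)) = 75*(-1/(40 - 10)) = 75*(-1/30) = -5/2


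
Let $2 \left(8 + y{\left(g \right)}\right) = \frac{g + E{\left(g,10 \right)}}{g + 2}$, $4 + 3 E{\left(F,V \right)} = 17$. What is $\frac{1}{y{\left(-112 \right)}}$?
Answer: $- \frac{660}{4957} \approx -0.13315$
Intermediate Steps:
$E{\left(F,V \right)} = \frac{13}{3}$ ($E{\left(F,V \right)} = - \frac{4}{3} + \frac{1}{3} \cdot 17 = - \frac{4}{3} + \frac{17}{3} = \frac{13}{3}$)
$y{\left(g \right)} = -8 + \frac{\frac{13}{3} + g}{2 \left(2 + g\right)}$ ($y{\left(g \right)} = -8 + \frac{\left(g + \frac{13}{3}\right) \frac{1}{g + 2}}{2} = -8 + \frac{\left(\frac{13}{3} + g\right) \frac{1}{2 + g}}{2} = -8 + \frac{\frac{1}{2 + g} \left(\frac{13}{3} + g\right)}{2} = -8 + \frac{\frac{13}{3} + g}{2 \left(2 + g\right)}$)
$\frac{1}{y{\left(-112 \right)}} = \frac{1}{\frac{1}{6} \frac{1}{2 - 112} \left(-83 - -5040\right)} = \frac{1}{\frac{1}{6} \frac{1}{-110} \left(-83 + 5040\right)} = \frac{1}{\frac{1}{6} \left(- \frac{1}{110}\right) 4957} = \frac{1}{- \frac{4957}{660}} = - \frac{660}{4957}$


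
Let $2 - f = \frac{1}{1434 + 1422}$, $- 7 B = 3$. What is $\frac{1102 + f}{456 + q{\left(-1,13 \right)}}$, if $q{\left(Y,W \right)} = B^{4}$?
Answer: $\frac{1081486889}{446734296} \approx 2.4209$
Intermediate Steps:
$B = - \frac{3}{7}$ ($B = \left(- \frac{1}{7}\right) 3 = - \frac{3}{7} \approx -0.42857$)
$f = \frac{5711}{2856}$ ($f = 2 - \frac{1}{1434 + 1422} = 2 - \frac{1}{2856} = \frac{5711}{2856} \approx 1.9996$)
$q{\left(Y,W \right)} = \frac{81}{2401}$ ($q{\left(Y,W \right)} = \left(- \frac{3}{7}\right)^{4} = \frac{81}{2401}$)
$\frac{1102 + f}{456 + q{\left(-1,13 \right)}} = \frac{1102 + \frac{5711}{2856}}{456 + \frac{81}{2401}} = \frac{3153023}{2856 \cdot \frac{1094937}{2401}} = \frac{3153023}{2856} \cdot \frac{2401}{1094937} = \frac{1081486889}{446734296}$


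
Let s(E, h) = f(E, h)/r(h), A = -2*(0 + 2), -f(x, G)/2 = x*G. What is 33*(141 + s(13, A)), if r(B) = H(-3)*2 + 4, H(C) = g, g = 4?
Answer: 4939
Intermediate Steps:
H(C) = 4
f(x, G) = -2*G*x (f(x, G) = -2*x*G = -2*G*x)
r(B) = 12 (r(B) = 4*2 + 4 = 8 + 4 = 12)
A = -4 (A = -2*2 = -4)
s(E, h) = -E*h/6 (s(E, h) = -2*h*E/12 = -2*E*h*(1/12) = -E*h/6)
33*(141 + s(13, A)) = 33*(141 - ⅙*13*(-4)) = 33*(141 + 26/3) = 33*(449/3) = 4939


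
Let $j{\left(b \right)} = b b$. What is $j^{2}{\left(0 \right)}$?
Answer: $0$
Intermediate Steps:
$j{\left(b \right)} = b^{2}$
$j^{2}{\left(0 \right)} = \left(0^{2}\right)^{2} = 0^{2} = 0$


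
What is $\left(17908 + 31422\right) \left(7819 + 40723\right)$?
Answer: $2394576860$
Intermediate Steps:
$\left(17908 + 31422\right) \left(7819 + 40723\right) = 49330 \cdot 48542 = 2394576860$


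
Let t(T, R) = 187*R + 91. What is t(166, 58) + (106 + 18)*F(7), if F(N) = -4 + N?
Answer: 11309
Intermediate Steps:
t(T, R) = 91 + 187*R
t(166, 58) + (106 + 18)*F(7) = (91 + 187*58) + (106 + 18)*(-4 + 7) = (91 + 10846) + 124*3 = 10937 + 372 = 11309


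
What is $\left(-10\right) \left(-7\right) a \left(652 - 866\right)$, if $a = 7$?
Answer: $-104860$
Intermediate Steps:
$\left(-10\right) \left(-7\right) a \left(652 - 866\right) = \left(-10\right) \left(-7\right) 7 \left(652 - 866\right) = 70 \cdot 7 \left(-214\right) = 490 \left(-214\right) = -104860$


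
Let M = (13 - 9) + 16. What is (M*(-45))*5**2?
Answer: -22500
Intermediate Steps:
M = 20 (M = 4 + 16 = 20)
(M*(-45))*5**2 = (20*(-45))*5**2 = -900*25 = -22500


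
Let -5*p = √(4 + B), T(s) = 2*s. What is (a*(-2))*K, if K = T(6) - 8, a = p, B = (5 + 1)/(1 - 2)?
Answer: 8*I*√2/5 ≈ 2.2627*I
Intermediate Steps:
B = -6 (B = 6/(-1) = 6*(-1) = -6)
p = -I*√2/5 (p = -√(4 - 6)/5 = -I*√2/5 ≈ -0.28284*I)
a = -I*√2/5 ≈ -0.28284*I
K = 4 (K = 2*6 - 8 = 12 - 8 = 4)
(a*(-2))*K = (-I*√2/5*(-2))*4 = (2*I*√2/5)*4 = 8*I*√2/5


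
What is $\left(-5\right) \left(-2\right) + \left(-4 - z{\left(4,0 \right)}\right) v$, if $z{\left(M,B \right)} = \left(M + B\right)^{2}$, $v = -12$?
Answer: $250$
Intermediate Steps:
$z{\left(M,B \right)} = \left(B + M\right)^{2}$
$\left(-5\right) \left(-2\right) + \left(-4 - z{\left(4,0 \right)}\right) v = \left(-5\right) \left(-2\right) + \left(-4 - \left(0 + 4\right)^{2}\right) \left(-12\right) = 10 + \left(-4 - 4^{2}\right) \left(-12\right) = 10 + \left(-4 - 16\right) \left(-12\right) = 10 - -240 = 10 + 240 = 250$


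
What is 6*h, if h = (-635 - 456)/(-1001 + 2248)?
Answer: -6546/1247 ≈ -5.2494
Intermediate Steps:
h = -1091/1247 ≈ -0.87490
6*h = 6*(-1091/1247) = -6546/1247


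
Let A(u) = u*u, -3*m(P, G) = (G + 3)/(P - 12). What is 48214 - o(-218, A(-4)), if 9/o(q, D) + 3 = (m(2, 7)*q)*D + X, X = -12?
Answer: 170340089/3533 ≈ 48214.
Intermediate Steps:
m(P, G) = -(3 + G)/(3*(-12 + P)) (m(P, G) = -(G + 3)/(3*(P - 12)) = -(3 + G)/(3*(-12 + P)))
A(u) = u**2
o(q, D) = 9/(-15 + D*q/3) (o(q, D) = 9/(-3 + ((((-3 - 1*7)/(3*(-12 + 2)))*q)*D - 12)) = 9/(-3 + ((((1/3)*(-3 - 7)/(-10))*q)*D - 12)) = 9/(-3 + ((((1/3)*(-1/10)*(-10))*q)*D - 12)) = 9/(-3 + ((q/3)*D - 12)) = 9/(-3 + (D*q/3 - 12)) = 9/(-3 + (-12 + D*q/3)) = 9/(-15 + D*q/3))
48214 - o(-218, A(-4)) = 48214 - 27/(-45 + (-4)**2*(-218)) = 48214 - 27/(-45 + 16*(-218)) = 48214 - 27/(-45 - 3488) = 48214 - 27/(-3533) = 48214 - 27*(-1)/3533 = 48214 - 1*(-27/3533) = 48214 + 27/3533 = 170340089/3533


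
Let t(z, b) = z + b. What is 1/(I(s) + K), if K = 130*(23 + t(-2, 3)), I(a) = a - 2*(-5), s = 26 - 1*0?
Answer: 1/3156 ≈ 0.00031686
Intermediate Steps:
s = 26 (s = 26 + 0 = 26)
t(z, b) = b + z
I(a) = 10 + a (I(a) = a + 10 = 10 + a)
K = 3120 (K = 130*(23 + (3 - 2)) = 130*(23 + 1) = 130*24 = 3120)
1/(I(s) + K) = 1/((10 + 26) + 3120) = 1/(36 + 3120) = 1/3156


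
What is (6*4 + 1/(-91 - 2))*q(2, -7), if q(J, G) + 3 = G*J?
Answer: -37927/93 ≈ -407.82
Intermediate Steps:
q(J, G) = -3 + G*J
(6*4 + 1/(-91 - 2))*q(2, -7) = (6*4 + 1/(-91 - 2))*(-3 - 7*2) = (24 + 1/(-93))*(-3 - 14) = (24 - 1/93)*(-17) = (2231/93)*(-17) = -37927/93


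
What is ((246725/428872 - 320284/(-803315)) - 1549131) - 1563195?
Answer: -1072256072572708657/344519310680 ≈ -3.1123e+6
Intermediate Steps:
((246725/428872 - 320284/(-803315)) - 1549131) - 1563195 = ((246725*(1/428872) - 320284*(-1/803315)) - 1549131) - 1563195 = ((246725/428872 + 320284/803315) - 1549131) - 1563195 = (335558733023/344519310680 - 1549131) - 1563195 = -533705208714286057/344519310680 - 1563195 = -1072256072572708657/344519310680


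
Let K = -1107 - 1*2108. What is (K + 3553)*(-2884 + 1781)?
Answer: -372814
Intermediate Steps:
K = -3215 (K = -1107 - 2108 = -3215)
(K + 3553)*(-2884 + 1781) = (-3215 + 3553)*(-2884 + 1781) = 338*(-1103) = -372814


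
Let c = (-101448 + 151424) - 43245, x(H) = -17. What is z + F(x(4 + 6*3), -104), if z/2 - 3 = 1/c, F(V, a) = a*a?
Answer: 72842884/6731 ≈ 10822.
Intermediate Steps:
F(V, a) = a²
c = 6731 (c = 49976 - 43245 = 6731)
z = 40388/6731 (z = 6 + 2/6731 = 40388/6731 ≈ 6.0003)
z + F(x(4 + 6*3), -104) = 40388/6731 + (-104)² = 40388/6731 + 10816 = 72842884/6731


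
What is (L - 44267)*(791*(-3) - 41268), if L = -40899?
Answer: 3716729406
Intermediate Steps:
(L - 44267)*(791*(-3) - 41268) = (-40899 - 44267)*(791*(-3) - 41268) = -85166*(-2373 - 41268) = -85166*(-43641) = 3716729406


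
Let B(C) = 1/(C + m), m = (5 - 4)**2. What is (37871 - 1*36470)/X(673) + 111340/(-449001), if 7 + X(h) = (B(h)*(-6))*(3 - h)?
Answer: -212028842797/156701349 ≈ -1353.1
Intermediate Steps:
m = 1 (m = 1**2 = 1)
B(C) = 1/(1 + C) (B(C) = 1/(C + 1) = 1/(1 + C))
X(h) = -7 - 6*(3 - h)/(1 + h) (X(h) = -7 + (-6/(1 + h))*(3 - h) = -7 - 6*(3 - h)/(1 + h))
(37871 - 1*36470)/X(673) + 111340/(-449001) = (37871 - 1*36470)/(((-25 - 1*673)/(1 + 673))) + 111340/(-449001) = (37871 - 36470)/(((-25 - 673)/674)) + 111340*(-1/449001) = 1401/(((1/674)*(-698))) - 111340/449001 = 1401/(-349/337) - 111340/449001 = 1401*(-337/349) - 111340/449001 = -472137/349 - 111340/449001 = -212028842797/156701349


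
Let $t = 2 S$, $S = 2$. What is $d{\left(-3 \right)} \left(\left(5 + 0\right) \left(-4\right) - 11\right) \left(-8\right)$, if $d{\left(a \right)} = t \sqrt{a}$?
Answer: $992 i \sqrt{3} \approx 1718.2 i$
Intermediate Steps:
$t = 4$ ($t = 2 \cdot 2 = 4$)
$d{\left(a \right)} = 4 \sqrt{a}$
$d{\left(-3 \right)} \left(\left(5 + 0\right) \left(-4\right) - 11\right) \left(-8\right) = 4 \sqrt{-3} \left(\left(5 + 0\right) \left(-4\right) - 11\right) \left(-8\right) = 4 i \sqrt{3} \left(5 \left(-4\right) - 11\right) \left(-8\right) = 4 i \sqrt{3} \left(-20 - 11\right) \left(-8\right) = 4 i \sqrt{3} \left(\left(-31\right) \left(-8\right)\right) = 4 i \sqrt{3} \cdot 248 = 992 i \sqrt{3}$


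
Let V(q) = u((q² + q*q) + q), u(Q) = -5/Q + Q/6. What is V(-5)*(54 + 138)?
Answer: 4256/3 ≈ 1418.7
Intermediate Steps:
u(Q) = -5/Q + Q/6 (u(Q) = -5/Q + Q*(⅙) = -5/Q + Q/6)
V(q) = -5/(q + 2*q²) + q²/3 + q/6 (V(q) = -5/((q² + q*q) + q) + ((q² + q*q) + q)/6 = -5/((q² + q²) + q) + ((q² + q²) + q)/6 = -5/(2*q² + q) + (2*q² + q)/6 = -5/(q + 2*q²) + (q + 2*q²)/6 = -5/(q + 2*q²) + (q²/3 + q/6) = -5/(q + 2*q²) + q²/3 + q/6)
V(-5)*(54 + 138) = ((⅙)*(-30 + (-5)²*(1 + 2*(-5))²)/(-5*(1 + 2*(-5))))*(54 + 138) = ((⅙)*(-⅕)*(-30 + 25*(1 - 10)²)/(1 - 10))*192 = ((⅙)*(-⅕)*(-30 + 25*(-9)²)/(-9))*192 = ((⅙)*(-⅕)*(-⅑)*(-30 + 25*81))*192 = ((⅙)*(-⅕)*(-⅑)*(-30 + 2025))*192 = ((⅙)*(-⅕)*(-⅑)*1995)*192 = (133/18)*192 = 4256/3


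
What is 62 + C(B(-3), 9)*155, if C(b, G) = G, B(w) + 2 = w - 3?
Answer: 1457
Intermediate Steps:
B(w) = -5 + w (B(w) = -2 + (w - 3) = -2 + (-3 + w) = -5 + w)
62 + C(B(-3), 9)*155 = 62 + 9*155 = 62 + 1395 = 1457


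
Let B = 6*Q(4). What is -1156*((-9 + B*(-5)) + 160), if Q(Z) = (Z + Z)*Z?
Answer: 935204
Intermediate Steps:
Q(Z) = 2*Z**2 (Q(Z) = (2*Z)*Z = 2*Z**2)
B = 192 (B = 6*(2*4**2) = 6*(2*16) = 6*32 = 192)
-1156*((-9 + B*(-5)) + 160) = -1156*((-9 + 192*(-5)) + 160) = -1156*((-9 - 960) + 160) = -1156*(-969 + 160) = -1156*(-809) = 935204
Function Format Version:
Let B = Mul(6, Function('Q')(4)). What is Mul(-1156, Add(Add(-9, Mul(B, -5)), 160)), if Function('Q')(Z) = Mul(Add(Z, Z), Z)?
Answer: 935204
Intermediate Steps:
Function('Q')(Z) = Mul(2, Pow(Z, 2)) (Function('Q')(Z) = Mul(Mul(2, Z), Z) = Mul(2, Pow(Z, 2)))
B = 192 (B = Mul(6, Mul(2, Pow(4, 2))) = Mul(6, Mul(2, 16)) = Mul(6, 32) = 192)
Mul(-1156, Add(Add(-9, Mul(B, -5)), 160)) = Mul(-1156, Add(Add(-9, Mul(192, -5)), 160)) = Mul(-1156, Add(Add(-9, -960), 160)) = Mul(-1156, Add(-969, 160)) = Mul(-1156, -809) = 935204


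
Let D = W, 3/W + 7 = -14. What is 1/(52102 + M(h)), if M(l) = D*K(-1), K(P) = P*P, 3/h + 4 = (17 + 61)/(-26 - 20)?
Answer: 7/364713 ≈ 1.9193e-5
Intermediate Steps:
W = -1/7 (W = 3/(-7 - 14) = 3/(-21) = 3*(-1/21) = -1/7 ≈ -0.14286)
D = -1/7 ≈ -0.14286
h = -69/131 (h = 3/(-4 + (17 + 61)/(-26 - 20)) = 3/(-4 + 78/(-46)) = 3/(-4 + 78*(-1/46)) = 3/(-4 - 39/23) = 3/(-131/23) = 3*(-23/131) = -69/131 ≈ -0.52672)
K(P) = P**2
M(l) = -1/7 (M(l) = -1/7*(-1)**2 = -1/7*1 = -1/7)
1/(52102 + M(h)) = 1/(52102 - 1/7) = 1/(364713/7) = 7/364713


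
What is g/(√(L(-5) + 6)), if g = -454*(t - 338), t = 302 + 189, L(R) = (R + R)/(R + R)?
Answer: -69462*√7/7 ≈ -26254.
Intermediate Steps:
L(R) = 1 (L(R) = (2*R)/((2*R)) = (2*R)*(1/(2*R)) = 1)
t = 491
g = -69462 (g = -454*(491 - 338) = -454*153 = -69462)
g/(√(L(-5) + 6)) = -69462/√(1 + 6) = -69462/√7 = (√7/7)*(-69462) = -69462*√7/7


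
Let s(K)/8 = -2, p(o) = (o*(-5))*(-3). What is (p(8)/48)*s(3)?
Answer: -40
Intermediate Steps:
p(o) = 15*o (p(o) = -5*o*(-3) = 15*o)
s(K) = -16 (s(K) = 8*(-2) = -16)
(p(8)/48)*s(3) = ((15*8)/48)*(-16) = ((1/48)*120)*(-16) = (5/2)*(-16) = -40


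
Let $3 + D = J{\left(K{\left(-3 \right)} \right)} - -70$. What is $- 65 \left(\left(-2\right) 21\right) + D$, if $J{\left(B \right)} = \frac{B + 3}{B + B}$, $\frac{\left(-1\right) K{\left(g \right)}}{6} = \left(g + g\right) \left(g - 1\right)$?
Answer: $\frac{268559}{96} \approx 2797.5$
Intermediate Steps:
$K{\left(g \right)} = - 12 g \left(-1 + g\right)$ ($K{\left(g \right)} = - 6 \left(g + g\right) \left(g - 1\right) = - 6 \cdot 2 g \left(-1 + g\right) = - 12 g \left(-1 + g\right)$)
$J{\left(B \right)} = \frac{3 + B}{2 B}$
$D = \frac{6479}{96}$ ($D = -3 + \left(\frac{3 + 12 \left(-3\right) \left(1 - -3\right)}{2 \cdot 12 \left(-3\right) \left(1 - -3\right)} - -70\right) = -3 + \left(\frac{3 + 12 \left(-3\right) \left(1 + 3\right)}{2 \cdot 12 \left(-3\right) \left(1 + 3\right)} + 70\right) = -3 + \left(\frac{3 + 12 \left(-3\right) 4}{2 \cdot 12 \left(-3\right) 4} + 70\right) = -3 + \left(\frac{3 - 144}{2 \left(-144\right)} + 70\right) = -3 + \left(\frac{1}{2} \left(- \frac{1}{144}\right) \left(-141\right) + 70\right) = -3 + \left(\frac{47}{96} + 70\right) = -3 + \frac{6767}{96} = \frac{6479}{96} \approx 67.49$)
$- 65 \left(\left(-2\right) 21\right) + D = - 65 \left(\left(-2\right) 21\right) + \frac{6479}{96} = \left(-65\right) \left(-42\right) + \frac{6479}{96} = 2730 + \frac{6479}{96} = \frac{268559}{96}$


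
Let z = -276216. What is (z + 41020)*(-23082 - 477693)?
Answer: 117780276900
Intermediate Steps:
(z + 41020)*(-23082 - 477693) = (-276216 + 41020)*(-23082 - 477693) = -235196*(-500775) = 117780276900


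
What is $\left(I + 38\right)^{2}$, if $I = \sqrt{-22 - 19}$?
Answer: $\left(38 + i \sqrt{41}\right)^{2} \approx 1403.0 + 486.64 i$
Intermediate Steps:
$I = i \sqrt{41}$ ($I = \sqrt{-41} = i \sqrt{41} \approx 6.4031 i$)
$\left(I + 38\right)^{2} = \left(i \sqrt{41} + 38\right)^{2} = \left(38 + i \sqrt{41}\right)^{2}$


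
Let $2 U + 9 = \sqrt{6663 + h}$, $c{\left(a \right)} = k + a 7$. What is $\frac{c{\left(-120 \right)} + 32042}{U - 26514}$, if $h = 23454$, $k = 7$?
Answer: $- \frac{551743911}{468815542} - \frac{10403 \sqrt{30117}}{468815542} \approx -1.1807$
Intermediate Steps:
$c{\left(a \right)} = 7 + 7 a$ ($c{\left(a \right)} = 7 + a 7 = 7 + 7 a$)
$U = - \frac{9}{2} + \frac{\sqrt{30117}}{2}$ ($U = - \frac{9}{2} + \frac{\sqrt{6663 + 23454}}{2} = - \frac{9}{2} + \frac{\sqrt{30117}}{2} \approx 82.271$)
$\frac{c{\left(-120 \right)} + 32042}{U - 26514} = \frac{\left(7 + 7 \left(-120\right)\right) + 32042}{\left(- \frac{9}{2} + \frac{\sqrt{30117}}{2}\right) - 26514} = \frac{\left(7 - 840\right) + 32042}{- \frac{53037}{2} + \frac{\sqrt{30117}}{2}} = \frac{-833 + 32042}{- \frac{53037}{2} + \frac{\sqrt{30117}}{2}} = \frac{31209}{- \frac{53037}{2} + \frac{\sqrt{30117}}{2}}$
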